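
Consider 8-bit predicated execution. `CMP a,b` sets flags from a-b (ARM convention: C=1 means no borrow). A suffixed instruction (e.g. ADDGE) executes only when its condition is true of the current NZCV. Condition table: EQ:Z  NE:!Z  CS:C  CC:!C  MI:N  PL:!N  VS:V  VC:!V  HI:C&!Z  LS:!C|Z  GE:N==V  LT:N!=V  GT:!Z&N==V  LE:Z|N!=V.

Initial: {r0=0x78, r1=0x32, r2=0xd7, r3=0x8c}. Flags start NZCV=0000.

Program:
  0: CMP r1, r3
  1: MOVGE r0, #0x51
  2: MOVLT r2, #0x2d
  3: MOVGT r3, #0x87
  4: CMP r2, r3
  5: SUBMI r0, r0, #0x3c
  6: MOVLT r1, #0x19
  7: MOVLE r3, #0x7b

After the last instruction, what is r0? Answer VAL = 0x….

0: ✓ CMP  NZCV=1001
1: ✓ MOVGE  r0←0x51
2: · MOVLT
3: ✓ MOVGT  r3←0x87
4: ✓ CMP  NZCV=0010
5: · SUBMI
6: · MOVLT
7: · MOVLE

VAL = 0x51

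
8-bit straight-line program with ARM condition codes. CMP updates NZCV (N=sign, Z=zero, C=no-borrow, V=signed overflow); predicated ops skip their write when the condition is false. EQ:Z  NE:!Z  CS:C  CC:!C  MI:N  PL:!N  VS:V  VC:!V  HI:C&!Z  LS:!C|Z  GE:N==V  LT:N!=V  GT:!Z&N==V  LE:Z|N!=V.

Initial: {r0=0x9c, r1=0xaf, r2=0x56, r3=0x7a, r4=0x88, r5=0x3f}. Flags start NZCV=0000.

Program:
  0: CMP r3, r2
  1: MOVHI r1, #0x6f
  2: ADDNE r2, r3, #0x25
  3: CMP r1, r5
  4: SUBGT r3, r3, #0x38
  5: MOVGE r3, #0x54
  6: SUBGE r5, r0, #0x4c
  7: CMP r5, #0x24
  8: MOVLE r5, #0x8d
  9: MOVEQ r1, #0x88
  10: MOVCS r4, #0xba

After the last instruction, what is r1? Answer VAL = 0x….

0: ✓ CMP  NZCV=0010
1: ✓ MOVHI  r1←0x6f
2: ✓ ADDNE  r2←0x9f
3: ✓ CMP  NZCV=0010
4: ✓ SUBGT  r3←0x42
5: ✓ MOVGE  r3←0x54
6: ✓ SUBGE  r5←0x50
7: ✓ CMP  NZCV=0010
8: · MOVLE
9: · MOVEQ
10: ✓ MOVCS  r4←0xba

VAL = 0x6f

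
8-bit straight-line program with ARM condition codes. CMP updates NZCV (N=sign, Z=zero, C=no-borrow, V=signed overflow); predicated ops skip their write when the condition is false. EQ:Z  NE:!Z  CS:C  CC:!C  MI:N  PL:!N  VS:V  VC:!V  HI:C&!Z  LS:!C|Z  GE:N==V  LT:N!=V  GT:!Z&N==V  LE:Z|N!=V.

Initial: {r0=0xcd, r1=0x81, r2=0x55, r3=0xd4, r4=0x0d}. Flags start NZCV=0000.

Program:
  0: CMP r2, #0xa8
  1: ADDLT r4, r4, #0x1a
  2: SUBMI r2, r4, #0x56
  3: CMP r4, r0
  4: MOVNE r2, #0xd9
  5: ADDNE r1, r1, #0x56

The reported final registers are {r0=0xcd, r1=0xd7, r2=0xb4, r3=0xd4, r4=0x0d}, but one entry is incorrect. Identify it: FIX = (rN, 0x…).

FIX = (r2, 0xd9)

[0] flags=1001 → (cmp)
[1] flags=1001 LT?F → skip
[2] flags=1001 MI?T → r2=0xb7
[3] flags=0000 → (cmp)
[4] flags=0000 NE?T → r2=0xd9
[5] flags=0000 NE?T → r1=0xd7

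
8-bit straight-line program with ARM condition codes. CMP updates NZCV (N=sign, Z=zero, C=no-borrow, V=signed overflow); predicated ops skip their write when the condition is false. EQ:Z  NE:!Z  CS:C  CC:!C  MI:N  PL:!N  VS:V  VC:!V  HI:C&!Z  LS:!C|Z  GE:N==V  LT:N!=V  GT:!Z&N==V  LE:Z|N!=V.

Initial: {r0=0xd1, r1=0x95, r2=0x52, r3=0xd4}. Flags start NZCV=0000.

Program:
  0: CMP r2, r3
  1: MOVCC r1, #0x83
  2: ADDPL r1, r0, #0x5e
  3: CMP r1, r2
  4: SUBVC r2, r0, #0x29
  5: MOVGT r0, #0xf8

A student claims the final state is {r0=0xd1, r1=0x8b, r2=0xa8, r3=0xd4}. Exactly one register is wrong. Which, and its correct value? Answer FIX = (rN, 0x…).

FIX = (r1, 0x2f)

[0] flags=0000 → (cmp)
[1] flags=0000 CC?T → r1=0x83
[2] flags=0000 PL?T → r1=0x2f
[3] flags=1000 → (cmp)
[4] flags=1000 VC?T → r2=0xa8
[5] flags=1000 GT?F → skip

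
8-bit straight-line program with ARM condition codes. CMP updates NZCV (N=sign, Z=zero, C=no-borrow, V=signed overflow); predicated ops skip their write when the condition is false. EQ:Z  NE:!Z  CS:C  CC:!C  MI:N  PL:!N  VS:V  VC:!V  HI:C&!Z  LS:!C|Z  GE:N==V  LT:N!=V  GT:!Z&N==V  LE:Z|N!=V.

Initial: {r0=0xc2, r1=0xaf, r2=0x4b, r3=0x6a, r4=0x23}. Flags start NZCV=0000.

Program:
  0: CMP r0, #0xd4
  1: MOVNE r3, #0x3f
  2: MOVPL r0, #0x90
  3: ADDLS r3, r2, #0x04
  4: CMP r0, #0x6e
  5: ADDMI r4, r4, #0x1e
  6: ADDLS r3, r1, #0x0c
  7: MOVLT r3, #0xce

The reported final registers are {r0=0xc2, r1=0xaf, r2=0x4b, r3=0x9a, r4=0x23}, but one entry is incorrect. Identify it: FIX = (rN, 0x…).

FIX = (r3, 0xce)

0: ✓ CMP  NZCV=1000
1: ✓ MOVNE  r3←0x3f
2: · MOVPL
3: ✓ ADDLS  r3←0x4f
4: ✓ CMP  NZCV=0011
5: · ADDMI
6: · ADDLS
7: ✓ MOVLT  r3←0xce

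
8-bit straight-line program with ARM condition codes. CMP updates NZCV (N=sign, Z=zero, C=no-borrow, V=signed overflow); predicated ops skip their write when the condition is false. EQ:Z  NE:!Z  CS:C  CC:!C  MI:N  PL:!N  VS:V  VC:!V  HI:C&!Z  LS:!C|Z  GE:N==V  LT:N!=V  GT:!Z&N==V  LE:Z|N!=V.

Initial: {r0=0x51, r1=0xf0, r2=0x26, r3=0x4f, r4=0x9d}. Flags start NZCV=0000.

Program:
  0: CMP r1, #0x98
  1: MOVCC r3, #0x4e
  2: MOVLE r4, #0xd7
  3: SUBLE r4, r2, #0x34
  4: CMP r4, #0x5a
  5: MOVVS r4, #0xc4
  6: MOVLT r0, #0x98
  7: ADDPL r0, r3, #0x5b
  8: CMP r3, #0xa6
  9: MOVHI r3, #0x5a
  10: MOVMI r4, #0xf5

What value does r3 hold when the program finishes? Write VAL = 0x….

VAL = 0x4f

0: ✓ CMP  NZCV=0010
1: · MOVCC
2: · MOVLE
3: · SUBLE
4: ✓ CMP  NZCV=0011
5: ✓ MOVVS  r4←0xc4
6: ✓ MOVLT  r0←0x98
7: ✓ ADDPL  r0←0xaa
8: ✓ CMP  NZCV=1001
9: · MOVHI
10: ✓ MOVMI  r4←0xf5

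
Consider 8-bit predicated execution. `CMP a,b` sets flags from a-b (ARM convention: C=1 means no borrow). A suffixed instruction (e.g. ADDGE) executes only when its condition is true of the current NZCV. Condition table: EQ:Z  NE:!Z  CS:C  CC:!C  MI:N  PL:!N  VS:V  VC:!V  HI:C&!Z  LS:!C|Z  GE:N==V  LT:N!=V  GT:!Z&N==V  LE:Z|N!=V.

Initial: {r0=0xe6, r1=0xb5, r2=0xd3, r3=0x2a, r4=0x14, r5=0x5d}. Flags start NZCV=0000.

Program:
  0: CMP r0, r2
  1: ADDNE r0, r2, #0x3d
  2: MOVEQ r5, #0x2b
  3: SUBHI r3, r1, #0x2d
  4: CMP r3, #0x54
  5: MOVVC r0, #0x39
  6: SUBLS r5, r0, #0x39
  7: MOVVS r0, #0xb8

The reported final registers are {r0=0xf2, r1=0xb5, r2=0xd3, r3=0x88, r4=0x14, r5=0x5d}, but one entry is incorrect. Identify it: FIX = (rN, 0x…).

0: ✓ CMP  NZCV=0010
1: ✓ ADDNE  r0←0x10
2: · MOVEQ
3: ✓ SUBHI  r3←0x88
4: ✓ CMP  NZCV=0011
5: · MOVVC
6: · SUBLS
7: ✓ MOVVS  r0←0xb8

FIX = (r0, 0xb8)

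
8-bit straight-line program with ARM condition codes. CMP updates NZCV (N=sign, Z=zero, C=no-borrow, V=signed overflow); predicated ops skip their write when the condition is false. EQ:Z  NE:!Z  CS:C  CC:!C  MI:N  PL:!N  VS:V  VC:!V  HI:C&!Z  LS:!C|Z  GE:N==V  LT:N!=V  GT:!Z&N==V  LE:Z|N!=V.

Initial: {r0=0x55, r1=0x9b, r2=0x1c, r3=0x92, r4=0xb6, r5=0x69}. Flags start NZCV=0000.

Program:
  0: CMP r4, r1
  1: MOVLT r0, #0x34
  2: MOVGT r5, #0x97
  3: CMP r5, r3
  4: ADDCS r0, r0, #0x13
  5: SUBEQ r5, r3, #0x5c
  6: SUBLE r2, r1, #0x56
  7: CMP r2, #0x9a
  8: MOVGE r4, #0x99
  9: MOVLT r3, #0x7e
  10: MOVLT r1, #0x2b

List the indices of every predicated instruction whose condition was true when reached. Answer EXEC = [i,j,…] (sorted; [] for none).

EXEC = [2,4,8]

[0] flags=0010 → (cmp)
[1] flags=0010 LT?F → skip
[2] flags=0010 GT?T → r5=0x97
[3] flags=0010 → (cmp)
[4] flags=0010 CS?T → r0=0x68
[5] flags=0010 EQ?F → skip
[6] flags=0010 LE?F → skip
[7] flags=1001 → (cmp)
[8] flags=1001 GE?T → r4=0x99
[9] flags=1001 LT?F → skip
[10] flags=1001 LT?F → skip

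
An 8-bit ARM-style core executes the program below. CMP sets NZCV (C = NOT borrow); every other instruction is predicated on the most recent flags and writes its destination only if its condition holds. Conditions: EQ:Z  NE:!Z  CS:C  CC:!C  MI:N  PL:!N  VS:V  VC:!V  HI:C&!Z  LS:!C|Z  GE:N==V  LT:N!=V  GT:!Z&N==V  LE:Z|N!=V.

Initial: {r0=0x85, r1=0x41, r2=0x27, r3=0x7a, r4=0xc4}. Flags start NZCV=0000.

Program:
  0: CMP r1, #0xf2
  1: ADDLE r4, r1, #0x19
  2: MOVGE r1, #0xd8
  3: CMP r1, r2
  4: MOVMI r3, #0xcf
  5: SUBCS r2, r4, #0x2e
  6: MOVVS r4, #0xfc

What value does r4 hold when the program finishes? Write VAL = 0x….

0: ✓ CMP  NZCV=0000
1: · ADDLE
2: ✓ MOVGE  r1←0xd8
3: ✓ CMP  NZCV=1010
4: ✓ MOVMI  r3←0xcf
5: ✓ SUBCS  r2←0x96
6: · MOVVS

VAL = 0xc4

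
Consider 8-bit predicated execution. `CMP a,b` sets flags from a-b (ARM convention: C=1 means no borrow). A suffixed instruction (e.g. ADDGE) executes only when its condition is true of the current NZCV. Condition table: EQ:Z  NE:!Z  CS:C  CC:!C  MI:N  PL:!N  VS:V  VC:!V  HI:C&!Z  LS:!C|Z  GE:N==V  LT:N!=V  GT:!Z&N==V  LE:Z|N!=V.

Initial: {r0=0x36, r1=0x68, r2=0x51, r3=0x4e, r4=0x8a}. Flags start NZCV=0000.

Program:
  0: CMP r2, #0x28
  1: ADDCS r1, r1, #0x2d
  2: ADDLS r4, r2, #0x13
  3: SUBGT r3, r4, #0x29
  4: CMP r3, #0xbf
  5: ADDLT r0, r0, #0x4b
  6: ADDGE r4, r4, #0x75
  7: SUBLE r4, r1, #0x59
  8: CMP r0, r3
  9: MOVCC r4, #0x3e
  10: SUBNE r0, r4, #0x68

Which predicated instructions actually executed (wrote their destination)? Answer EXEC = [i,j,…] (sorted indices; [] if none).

[0] flags=0010 → (cmp)
[1] flags=0010 CS?T → r1=0x95
[2] flags=0010 LS?F → skip
[3] flags=0010 GT?T → r3=0x61
[4] flags=1001 → (cmp)
[5] flags=1001 LT?F → skip
[6] flags=1001 GE?T → r4=0xff
[7] flags=1001 LE?F → skip
[8] flags=1000 → (cmp)
[9] flags=1000 CC?T → r4=0x3e
[10] flags=1000 NE?T → r0=0xd6

EXEC = [1,3,6,9,10]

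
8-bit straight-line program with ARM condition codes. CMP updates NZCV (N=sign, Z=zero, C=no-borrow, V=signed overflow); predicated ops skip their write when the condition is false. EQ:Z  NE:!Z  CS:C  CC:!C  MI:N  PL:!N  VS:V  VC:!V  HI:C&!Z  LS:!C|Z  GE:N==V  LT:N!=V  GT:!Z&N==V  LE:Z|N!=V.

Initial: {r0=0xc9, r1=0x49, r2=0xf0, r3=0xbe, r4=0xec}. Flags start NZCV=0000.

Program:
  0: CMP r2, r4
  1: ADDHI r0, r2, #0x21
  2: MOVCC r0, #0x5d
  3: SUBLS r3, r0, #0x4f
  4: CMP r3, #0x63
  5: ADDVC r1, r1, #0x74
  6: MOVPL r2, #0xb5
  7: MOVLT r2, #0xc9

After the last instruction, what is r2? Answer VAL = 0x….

0: ✓ CMP  NZCV=0010
1: ✓ ADDHI  r0←0x11
2: · MOVCC
3: · SUBLS
4: ✓ CMP  NZCV=0011
5: · ADDVC
6: ✓ MOVPL  r2←0xb5
7: ✓ MOVLT  r2←0xc9

VAL = 0xc9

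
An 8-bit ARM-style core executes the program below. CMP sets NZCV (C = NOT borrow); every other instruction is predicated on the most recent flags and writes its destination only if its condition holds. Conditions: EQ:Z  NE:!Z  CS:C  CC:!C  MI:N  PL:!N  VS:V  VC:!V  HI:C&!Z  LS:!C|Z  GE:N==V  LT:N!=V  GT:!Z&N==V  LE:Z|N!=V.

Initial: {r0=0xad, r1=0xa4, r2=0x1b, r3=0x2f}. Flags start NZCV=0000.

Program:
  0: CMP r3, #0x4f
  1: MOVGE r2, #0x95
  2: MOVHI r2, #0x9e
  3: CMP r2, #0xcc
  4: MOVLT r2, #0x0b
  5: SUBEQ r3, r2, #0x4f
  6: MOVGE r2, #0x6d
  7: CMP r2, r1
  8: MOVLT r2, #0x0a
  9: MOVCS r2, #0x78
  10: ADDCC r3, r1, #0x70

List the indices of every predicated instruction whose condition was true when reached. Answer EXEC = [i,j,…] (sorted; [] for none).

0: ✓ CMP  NZCV=1000
1: · MOVGE
2: · MOVHI
3: ✓ CMP  NZCV=0000
4: · MOVLT
5: · SUBEQ
6: ✓ MOVGE  r2←0x6d
7: ✓ CMP  NZCV=1001
8: · MOVLT
9: · MOVCS
10: ✓ ADDCC  r3←0x14

EXEC = [6,10]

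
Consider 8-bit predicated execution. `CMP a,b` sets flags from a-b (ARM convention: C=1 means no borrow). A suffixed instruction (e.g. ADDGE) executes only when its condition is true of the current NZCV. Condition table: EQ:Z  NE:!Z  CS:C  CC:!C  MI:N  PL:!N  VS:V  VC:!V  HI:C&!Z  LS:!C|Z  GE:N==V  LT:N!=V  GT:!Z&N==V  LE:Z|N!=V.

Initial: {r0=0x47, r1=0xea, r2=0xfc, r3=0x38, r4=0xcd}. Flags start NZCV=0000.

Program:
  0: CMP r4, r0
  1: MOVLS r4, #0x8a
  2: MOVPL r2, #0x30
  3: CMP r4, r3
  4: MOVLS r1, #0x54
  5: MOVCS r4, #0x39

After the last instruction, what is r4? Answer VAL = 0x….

VAL = 0x39

0: ✓ CMP  NZCV=1010
1: · MOVLS
2: · MOVPL
3: ✓ CMP  NZCV=1010
4: · MOVLS
5: ✓ MOVCS  r4←0x39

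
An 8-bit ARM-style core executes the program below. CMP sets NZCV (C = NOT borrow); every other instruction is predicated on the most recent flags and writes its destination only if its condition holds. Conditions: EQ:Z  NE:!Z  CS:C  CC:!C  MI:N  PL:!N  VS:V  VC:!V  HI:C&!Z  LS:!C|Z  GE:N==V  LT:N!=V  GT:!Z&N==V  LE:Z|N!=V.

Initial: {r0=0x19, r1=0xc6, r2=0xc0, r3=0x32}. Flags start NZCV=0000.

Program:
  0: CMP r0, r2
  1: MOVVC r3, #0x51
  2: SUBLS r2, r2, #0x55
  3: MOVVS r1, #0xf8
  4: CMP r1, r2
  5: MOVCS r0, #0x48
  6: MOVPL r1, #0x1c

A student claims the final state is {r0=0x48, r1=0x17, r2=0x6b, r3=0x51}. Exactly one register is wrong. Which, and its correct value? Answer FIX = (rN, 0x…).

0: ✓ CMP  NZCV=0000
1: ✓ MOVVC  r3←0x51
2: ✓ SUBLS  r2←0x6b
3: · MOVVS
4: ✓ CMP  NZCV=0011
5: ✓ MOVCS  r0←0x48
6: ✓ MOVPL  r1←0x1c

FIX = (r1, 0x1c)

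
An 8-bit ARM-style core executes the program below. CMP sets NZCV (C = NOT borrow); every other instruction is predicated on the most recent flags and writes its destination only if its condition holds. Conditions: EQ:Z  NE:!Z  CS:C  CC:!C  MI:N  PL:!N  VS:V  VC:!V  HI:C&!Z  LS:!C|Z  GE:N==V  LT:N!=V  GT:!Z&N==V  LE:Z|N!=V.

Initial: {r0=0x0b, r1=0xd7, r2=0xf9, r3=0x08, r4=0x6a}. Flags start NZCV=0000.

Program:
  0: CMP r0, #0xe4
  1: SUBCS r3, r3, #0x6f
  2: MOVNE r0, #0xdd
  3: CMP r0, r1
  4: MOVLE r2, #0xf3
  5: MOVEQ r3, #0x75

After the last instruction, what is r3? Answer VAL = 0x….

VAL = 0x08

0: ✓ CMP  NZCV=0000
1: · SUBCS
2: ✓ MOVNE  r0←0xdd
3: ✓ CMP  NZCV=0010
4: · MOVLE
5: · MOVEQ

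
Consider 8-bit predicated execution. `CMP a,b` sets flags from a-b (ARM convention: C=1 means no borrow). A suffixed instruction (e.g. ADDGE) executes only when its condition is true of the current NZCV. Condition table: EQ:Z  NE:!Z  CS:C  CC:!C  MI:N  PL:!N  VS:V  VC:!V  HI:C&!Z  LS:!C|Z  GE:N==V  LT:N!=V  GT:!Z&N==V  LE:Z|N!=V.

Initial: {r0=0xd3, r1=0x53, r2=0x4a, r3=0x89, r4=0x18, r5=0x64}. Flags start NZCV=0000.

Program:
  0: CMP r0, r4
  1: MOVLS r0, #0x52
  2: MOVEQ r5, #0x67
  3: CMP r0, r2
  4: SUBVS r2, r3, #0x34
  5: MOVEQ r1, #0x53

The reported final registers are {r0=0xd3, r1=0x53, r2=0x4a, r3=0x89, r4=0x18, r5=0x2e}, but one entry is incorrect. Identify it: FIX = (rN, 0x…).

[0] flags=1010 → (cmp)
[1] flags=1010 LS?F → skip
[2] flags=1010 EQ?F → skip
[3] flags=1010 → (cmp)
[4] flags=1010 VS?F → skip
[5] flags=1010 EQ?F → skip

FIX = (r5, 0x64)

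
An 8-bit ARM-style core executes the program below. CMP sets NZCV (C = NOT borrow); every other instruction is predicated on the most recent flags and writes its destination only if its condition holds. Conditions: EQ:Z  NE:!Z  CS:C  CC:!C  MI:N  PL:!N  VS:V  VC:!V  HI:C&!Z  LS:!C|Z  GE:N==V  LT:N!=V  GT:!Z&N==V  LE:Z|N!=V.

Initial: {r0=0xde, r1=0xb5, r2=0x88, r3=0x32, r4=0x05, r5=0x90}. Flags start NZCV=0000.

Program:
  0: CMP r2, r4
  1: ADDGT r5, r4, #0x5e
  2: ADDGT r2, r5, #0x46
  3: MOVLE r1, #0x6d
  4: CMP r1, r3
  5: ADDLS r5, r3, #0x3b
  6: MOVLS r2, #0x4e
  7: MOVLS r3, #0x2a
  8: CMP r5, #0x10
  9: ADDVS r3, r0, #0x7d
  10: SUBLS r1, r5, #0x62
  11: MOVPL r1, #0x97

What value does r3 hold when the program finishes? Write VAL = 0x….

VAL = 0x32

[0] flags=1010 → (cmp)
[1] flags=1010 GT?F → skip
[2] flags=1010 GT?F → skip
[3] flags=1010 LE?T → r1=0x6d
[4] flags=0010 → (cmp)
[5] flags=0010 LS?F → skip
[6] flags=0010 LS?F → skip
[7] flags=0010 LS?F → skip
[8] flags=1010 → (cmp)
[9] flags=1010 VS?F → skip
[10] flags=1010 LS?F → skip
[11] flags=1010 PL?F → skip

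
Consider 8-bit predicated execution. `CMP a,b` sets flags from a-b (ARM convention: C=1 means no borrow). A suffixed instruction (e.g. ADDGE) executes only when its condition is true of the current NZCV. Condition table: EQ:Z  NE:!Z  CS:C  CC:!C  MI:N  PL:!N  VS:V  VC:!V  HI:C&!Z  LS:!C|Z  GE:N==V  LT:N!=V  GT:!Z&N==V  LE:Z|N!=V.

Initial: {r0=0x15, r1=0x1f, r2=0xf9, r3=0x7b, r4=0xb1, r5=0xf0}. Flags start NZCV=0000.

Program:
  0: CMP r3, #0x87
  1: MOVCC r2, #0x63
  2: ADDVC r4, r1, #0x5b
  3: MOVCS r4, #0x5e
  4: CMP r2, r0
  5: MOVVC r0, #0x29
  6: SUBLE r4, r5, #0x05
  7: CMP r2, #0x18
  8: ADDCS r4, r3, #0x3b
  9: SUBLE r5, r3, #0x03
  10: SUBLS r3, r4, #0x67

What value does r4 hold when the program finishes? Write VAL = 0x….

VAL = 0xb6

[0] flags=1001 → (cmp)
[1] flags=1001 CC?T → r2=0x63
[2] flags=1001 VC?F → skip
[3] flags=1001 CS?F → skip
[4] flags=0010 → (cmp)
[5] flags=0010 VC?T → r0=0x29
[6] flags=0010 LE?F → skip
[7] flags=0010 → (cmp)
[8] flags=0010 CS?T → r4=0xb6
[9] flags=0010 LE?F → skip
[10] flags=0010 LS?F → skip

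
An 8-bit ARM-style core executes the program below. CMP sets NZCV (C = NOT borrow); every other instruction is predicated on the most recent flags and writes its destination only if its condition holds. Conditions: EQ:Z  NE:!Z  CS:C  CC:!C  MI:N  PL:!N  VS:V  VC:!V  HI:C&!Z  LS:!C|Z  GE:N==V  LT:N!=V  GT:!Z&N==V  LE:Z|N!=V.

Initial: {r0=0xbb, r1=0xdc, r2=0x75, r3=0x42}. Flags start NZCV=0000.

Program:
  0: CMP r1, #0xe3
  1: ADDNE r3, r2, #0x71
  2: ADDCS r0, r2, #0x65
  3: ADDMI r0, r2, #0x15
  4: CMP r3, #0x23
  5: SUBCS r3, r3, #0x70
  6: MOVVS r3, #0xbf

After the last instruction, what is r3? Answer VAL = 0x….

VAL = 0x76

[0] flags=1000 → (cmp)
[1] flags=1000 NE?T → r3=0xe6
[2] flags=1000 CS?F → skip
[3] flags=1000 MI?T → r0=0x8a
[4] flags=1010 → (cmp)
[5] flags=1010 CS?T → r3=0x76
[6] flags=1010 VS?F → skip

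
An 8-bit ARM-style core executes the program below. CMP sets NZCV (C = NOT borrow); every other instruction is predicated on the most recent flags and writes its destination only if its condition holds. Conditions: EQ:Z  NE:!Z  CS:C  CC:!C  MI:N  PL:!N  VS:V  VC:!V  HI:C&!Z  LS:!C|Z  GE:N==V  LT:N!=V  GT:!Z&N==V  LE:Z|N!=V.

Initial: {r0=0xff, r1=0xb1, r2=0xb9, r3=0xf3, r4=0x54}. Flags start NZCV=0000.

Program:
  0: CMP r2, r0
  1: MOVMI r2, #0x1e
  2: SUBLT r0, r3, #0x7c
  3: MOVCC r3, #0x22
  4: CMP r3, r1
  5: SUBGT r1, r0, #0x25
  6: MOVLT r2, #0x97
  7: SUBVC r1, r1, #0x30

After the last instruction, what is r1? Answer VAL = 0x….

[0] flags=1000 → (cmp)
[1] flags=1000 MI?T → r2=0x1e
[2] flags=1000 LT?T → r0=0x77
[3] flags=1000 CC?T → r3=0x22
[4] flags=0000 → (cmp)
[5] flags=0000 GT?T → r1=0x52
[6] flags=0000 LT?F → skip
[7] flags=0000 VC?T → r1=0x22

VAL = 0x22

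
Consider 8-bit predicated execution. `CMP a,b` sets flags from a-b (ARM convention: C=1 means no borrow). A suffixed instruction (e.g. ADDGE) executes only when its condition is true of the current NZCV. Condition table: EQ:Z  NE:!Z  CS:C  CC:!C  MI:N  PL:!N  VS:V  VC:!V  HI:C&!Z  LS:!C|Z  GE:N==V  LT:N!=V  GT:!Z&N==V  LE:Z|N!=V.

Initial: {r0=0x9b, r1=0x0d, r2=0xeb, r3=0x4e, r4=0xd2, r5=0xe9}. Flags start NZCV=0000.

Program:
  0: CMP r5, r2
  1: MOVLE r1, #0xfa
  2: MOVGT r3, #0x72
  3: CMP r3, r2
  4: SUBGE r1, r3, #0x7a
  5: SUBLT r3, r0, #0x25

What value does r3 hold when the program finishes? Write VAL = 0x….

VAL = 0x4e

0: ✓ CMP  NZCV=1000
1: ✓ MOVLE  r1←0xfa
2: · MOVGT
3: ✓ CMP  NZCV=0000
4: ✓ SUBGE  r1←0xd4
5: · SUBLT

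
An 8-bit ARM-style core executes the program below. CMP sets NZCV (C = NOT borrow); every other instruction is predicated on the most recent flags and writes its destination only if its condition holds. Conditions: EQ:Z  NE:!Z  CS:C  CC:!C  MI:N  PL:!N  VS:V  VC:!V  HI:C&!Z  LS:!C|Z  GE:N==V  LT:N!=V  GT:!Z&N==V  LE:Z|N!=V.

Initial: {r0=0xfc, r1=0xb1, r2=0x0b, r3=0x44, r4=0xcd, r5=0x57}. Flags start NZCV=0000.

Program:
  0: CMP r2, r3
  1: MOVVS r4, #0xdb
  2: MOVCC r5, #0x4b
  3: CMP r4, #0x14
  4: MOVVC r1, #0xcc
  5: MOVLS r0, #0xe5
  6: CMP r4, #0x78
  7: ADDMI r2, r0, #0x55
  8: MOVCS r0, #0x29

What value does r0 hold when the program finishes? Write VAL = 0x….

VAL = 0x29

[0] flags=1000 → (cmp)
[1] flags=1000 VS?F → skip
[2] flags=1000 CC?T → r5=0x4b
[3] flags=1010 → (cmp)
[4] flags=1010 VC?T → r1=0xcc
[5] flags=1010 LS?F → skip
[6] flags=0011 → (cmp)
[7] flags=0011 MI?F → skip
[8] flags=0011 CS?T → r0=0x29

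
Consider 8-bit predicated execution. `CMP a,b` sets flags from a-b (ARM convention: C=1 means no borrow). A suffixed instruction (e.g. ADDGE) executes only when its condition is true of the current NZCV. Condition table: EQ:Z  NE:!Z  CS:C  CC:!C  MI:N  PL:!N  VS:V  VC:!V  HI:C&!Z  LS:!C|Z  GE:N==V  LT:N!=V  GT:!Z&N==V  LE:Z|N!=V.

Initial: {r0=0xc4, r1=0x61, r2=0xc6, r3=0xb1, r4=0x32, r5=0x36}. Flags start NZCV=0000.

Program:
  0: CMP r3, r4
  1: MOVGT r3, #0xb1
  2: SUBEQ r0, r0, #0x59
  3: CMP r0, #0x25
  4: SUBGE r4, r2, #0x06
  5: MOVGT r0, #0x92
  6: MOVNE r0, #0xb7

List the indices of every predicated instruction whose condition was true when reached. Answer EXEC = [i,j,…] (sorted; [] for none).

EXEC = [6]

[0] flags=0011 → (cmp)
[1] flags=0011 GT?F → skip
[2] flags=0011 EQ?F → skip
[3] flags=1010 → (cmp)
[4] flags=1010 GE?F → skip
[5] flags=1010 GT?F → skip
[6] flags=1010 NE?T → r0=0xb7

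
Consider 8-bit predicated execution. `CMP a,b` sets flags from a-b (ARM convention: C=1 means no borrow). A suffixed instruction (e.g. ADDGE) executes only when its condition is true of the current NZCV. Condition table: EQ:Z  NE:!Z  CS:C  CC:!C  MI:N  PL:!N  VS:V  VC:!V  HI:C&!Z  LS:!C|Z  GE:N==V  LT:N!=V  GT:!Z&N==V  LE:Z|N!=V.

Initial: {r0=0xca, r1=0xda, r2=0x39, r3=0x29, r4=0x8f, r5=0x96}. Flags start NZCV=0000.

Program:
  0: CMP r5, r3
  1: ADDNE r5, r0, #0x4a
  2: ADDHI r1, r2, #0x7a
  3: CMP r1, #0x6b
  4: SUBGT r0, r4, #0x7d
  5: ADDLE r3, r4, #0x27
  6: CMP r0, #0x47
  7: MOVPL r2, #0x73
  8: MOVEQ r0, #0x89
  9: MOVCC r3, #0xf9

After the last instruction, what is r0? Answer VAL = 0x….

VAL = 0xca

[0] flags=0011 → (cmp)
[1] flags=0011 NE?T → r5=0x14
[2] flags=0011 HI?T → r1=0xb3
[3] flags=0011 → (cmp)
[4] flags=0011 GT?F → skip
[5] flags=0011 LE?T → r3=0xb6
[6] flags=1010 → (cmp)
[7] flags=1010 PL?F → skip
[8] flags=1010 EQ?F → skip
[9] flags=1010 CC?F → skip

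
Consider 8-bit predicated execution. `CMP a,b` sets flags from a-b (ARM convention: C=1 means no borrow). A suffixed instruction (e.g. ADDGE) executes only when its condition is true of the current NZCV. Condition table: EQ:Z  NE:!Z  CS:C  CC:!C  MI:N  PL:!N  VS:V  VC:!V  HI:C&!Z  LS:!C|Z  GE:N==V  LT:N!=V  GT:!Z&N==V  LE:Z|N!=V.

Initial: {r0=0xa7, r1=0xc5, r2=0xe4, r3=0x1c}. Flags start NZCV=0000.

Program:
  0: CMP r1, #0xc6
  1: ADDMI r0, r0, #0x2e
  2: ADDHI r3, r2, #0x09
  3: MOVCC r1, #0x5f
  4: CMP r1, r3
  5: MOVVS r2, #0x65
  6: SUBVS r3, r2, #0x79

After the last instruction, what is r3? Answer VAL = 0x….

VAL = 0x1c

[0] flags=1000 → (cmp)
[1] flags=1000 MI?T → r0=0xd5
[2] flags=1000 HI?F → skip
[3] flags=1000 CC?T → r1=0x5f
[4] flags=0010 → (cmp)
[5] flags=0010 VS?F → skip
[6] flags=0010 VS?F → skip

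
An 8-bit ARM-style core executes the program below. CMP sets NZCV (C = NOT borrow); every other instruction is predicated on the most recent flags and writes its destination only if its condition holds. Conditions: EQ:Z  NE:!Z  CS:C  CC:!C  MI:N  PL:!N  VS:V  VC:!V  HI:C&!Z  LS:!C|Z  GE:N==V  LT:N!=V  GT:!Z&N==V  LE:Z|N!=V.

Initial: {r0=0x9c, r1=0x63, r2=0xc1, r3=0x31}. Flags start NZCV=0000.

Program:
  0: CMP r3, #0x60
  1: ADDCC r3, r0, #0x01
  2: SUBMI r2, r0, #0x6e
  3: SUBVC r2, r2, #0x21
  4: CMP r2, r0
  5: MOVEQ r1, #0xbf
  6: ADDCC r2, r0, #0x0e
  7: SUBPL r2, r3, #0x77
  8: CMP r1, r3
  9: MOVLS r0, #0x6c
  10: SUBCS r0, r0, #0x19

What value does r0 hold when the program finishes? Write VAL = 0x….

[0] flags=1000 → (cmp)
[1] flags=1000 CC?T → r3=0x9d
[2] flags=1000 MI?T → r2=0x2e
[3] flags=1000 VC?T → r2=0x0d
[4] flags=0000 → (cmp)
[5] flags=0000 EQ?F → skip
[6] flags=0000 CC?T → r2=0xaa
[7] flags=0000 PL?T → r2=0x26
[8] flags=1001 → (cmp)
[9] flags=1001 LS?T → r0=0x6c
[10] flags=1001 CS?F → skip

VAL = 0x6c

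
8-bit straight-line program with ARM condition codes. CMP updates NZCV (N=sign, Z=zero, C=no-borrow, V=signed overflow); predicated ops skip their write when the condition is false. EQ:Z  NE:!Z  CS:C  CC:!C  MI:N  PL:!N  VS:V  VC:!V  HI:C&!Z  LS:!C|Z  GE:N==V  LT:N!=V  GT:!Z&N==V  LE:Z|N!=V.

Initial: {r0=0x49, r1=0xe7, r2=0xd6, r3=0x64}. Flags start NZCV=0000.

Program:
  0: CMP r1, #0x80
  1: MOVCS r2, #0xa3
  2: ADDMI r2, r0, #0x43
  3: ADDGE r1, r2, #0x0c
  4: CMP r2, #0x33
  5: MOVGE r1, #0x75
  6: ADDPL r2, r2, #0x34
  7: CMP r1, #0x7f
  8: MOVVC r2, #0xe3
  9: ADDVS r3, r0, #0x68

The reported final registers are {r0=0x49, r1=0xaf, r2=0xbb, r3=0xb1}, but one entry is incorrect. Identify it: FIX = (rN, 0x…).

0: ✓ CMP  NZCV=0010
1: ✓ MOVCS  r2←0xa3
2: · ADDMI
3: ✓ ADDGE  r1←0xaf
4: ✓ CMP  NZCV=0011
5: · MOVGE
6: ✓ ADDPL  r2←0xd7
7: ✓ CMP  NZCV=0011
8: · MOVVC
9: ✓ ADDVS  r3←0xb1

FIX = (r2, 0xd7)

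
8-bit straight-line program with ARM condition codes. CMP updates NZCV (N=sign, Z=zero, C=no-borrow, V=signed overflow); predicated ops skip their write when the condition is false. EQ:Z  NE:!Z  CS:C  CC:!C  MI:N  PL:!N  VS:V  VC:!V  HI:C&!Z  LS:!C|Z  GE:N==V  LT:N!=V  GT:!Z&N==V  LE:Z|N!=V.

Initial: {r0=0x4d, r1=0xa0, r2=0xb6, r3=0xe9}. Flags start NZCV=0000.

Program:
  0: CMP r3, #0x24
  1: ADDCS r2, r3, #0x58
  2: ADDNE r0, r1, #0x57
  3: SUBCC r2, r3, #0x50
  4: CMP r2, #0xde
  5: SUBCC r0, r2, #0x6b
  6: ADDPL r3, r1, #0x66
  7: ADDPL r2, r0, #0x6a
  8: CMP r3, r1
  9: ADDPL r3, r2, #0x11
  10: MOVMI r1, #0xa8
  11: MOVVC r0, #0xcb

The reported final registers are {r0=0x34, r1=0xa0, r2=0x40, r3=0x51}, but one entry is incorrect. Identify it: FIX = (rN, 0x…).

0: ✓ CMP  NZCV=1010
1: ✓ ADDCS  r2←0x41
2: ✓ ADDNE  r0←0xf7
3: · SUBCC
4: ✓ CMP  NZCV=0000
5: ✓ SUBCC  r0←0xd6
6: ✓ ADDPL  r3←0x06
7: ✓ ADDPL  r2←0x40
8: ✓ CMP  NZCV=0000
9: ✓ ADDPL  r3←0x51
10: · MOVMI
11: ✓ MOVVC  r0←0xcb

FIX = (r0, 0xcb)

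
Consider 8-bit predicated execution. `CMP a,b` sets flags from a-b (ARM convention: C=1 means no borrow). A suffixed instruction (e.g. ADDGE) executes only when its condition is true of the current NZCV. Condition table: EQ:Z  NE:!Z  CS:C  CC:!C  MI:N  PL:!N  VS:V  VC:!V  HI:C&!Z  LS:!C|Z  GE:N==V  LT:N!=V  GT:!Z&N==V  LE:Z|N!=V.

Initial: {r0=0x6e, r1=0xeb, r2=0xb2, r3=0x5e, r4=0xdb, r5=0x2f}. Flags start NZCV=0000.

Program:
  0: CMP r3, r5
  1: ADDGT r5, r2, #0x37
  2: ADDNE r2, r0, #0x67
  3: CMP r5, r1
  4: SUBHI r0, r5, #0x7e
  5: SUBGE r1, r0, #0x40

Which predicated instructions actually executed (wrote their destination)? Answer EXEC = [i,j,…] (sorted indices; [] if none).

EXEC = [1,2]

0: ✓ CMP  NZCV=0010
1: ✓ ADDGT  r5←0xe9
2: ✓ ADDNE  r2←0xd5
3: ✓ CMP  NZCV=1000
4: · SUBHI
5: · SUBGE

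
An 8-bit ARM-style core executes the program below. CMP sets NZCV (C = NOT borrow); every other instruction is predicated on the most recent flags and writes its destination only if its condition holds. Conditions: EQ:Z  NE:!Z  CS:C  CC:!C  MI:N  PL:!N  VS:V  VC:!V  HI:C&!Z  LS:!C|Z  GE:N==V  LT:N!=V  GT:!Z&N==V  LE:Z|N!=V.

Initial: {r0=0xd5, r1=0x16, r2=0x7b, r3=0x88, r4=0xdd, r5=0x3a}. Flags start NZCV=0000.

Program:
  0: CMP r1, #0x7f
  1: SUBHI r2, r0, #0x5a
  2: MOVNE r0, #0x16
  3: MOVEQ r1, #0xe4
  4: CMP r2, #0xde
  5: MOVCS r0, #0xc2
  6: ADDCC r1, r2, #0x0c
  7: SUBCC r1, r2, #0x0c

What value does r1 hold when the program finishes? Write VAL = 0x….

VAL = 0x6f

[0] flags=1000 → (cmp)
[1] flags=1000 HI?F → skip
[2] flags=1000 NE?T → r0=0x16
[3] flags=1000 EQ?F → skip
[4] flags=1001 → (cmp)
[5] flags=1001 CS?F → skip
[6] flags=1001 CC?T → r1=0x87
[7] flags=1001 CC?T → r1=0x6f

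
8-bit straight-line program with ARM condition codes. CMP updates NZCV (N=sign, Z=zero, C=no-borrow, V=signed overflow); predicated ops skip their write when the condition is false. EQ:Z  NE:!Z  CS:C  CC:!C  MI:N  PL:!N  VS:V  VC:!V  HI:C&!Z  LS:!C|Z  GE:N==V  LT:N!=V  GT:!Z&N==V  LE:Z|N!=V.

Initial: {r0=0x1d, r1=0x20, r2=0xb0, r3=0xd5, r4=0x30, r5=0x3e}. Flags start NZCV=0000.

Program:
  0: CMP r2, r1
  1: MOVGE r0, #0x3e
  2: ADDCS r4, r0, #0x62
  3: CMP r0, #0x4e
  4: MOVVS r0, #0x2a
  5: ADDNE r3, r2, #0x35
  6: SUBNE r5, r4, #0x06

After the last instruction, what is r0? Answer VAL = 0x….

0: ✓ CMP  NZCV=1010
1: · MOVGE
2: ✓ ADDCS  r4←0x7f
3: ✓ CMP  NZCV=1000
4: · MOVVS
5: ✓ ADDNE  r3←0xe5
6: ✓ SUBNE  r5←0x79

VAL = 0x1d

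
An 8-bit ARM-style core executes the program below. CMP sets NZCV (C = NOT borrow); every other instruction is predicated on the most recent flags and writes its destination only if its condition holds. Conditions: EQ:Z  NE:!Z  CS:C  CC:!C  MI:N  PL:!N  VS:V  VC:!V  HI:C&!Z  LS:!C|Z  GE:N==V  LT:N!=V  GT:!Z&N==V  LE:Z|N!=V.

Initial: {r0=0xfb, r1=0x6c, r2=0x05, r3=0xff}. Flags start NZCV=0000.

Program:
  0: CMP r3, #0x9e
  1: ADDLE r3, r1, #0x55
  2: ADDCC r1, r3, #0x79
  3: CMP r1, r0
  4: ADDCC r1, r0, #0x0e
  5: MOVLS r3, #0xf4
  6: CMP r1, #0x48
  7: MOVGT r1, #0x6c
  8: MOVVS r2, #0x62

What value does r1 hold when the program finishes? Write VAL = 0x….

VAL = 0x09

[0] flags=0010 → (cmp)
[1] flags=0010 LE?F → skip
[2] flags=0010 CC?F → skip
[3] flags=0000 → (cmp)
[4] flags=0000 CC?T → r1=0x09
[5] flags=0000 LS?T → r3=0xf4
[6] flags=1000 → (cmp)
[7] flags=1000 GT?F → skip
[8] flags=1000 VS?F → skip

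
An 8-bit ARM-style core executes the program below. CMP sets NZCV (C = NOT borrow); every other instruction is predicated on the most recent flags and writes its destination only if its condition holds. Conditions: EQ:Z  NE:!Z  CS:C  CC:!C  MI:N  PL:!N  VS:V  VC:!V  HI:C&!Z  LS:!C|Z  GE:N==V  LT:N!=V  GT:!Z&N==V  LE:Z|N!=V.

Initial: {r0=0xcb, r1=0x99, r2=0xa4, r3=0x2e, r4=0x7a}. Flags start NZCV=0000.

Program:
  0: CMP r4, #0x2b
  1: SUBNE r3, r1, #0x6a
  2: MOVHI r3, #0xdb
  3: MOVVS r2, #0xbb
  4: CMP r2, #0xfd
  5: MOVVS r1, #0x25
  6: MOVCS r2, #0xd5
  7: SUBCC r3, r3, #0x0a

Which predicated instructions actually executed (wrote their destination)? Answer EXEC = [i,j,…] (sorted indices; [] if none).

EXEC = [1,2,7]

[0] flags=0010 → (cmp)
[1] flags=0010 NE?T → r3=0x2f
[2] flags=0010 HI?T → r3=0xdb
[3] flags=0010 VS?F → skip
[4] flags=1000 → (cmp)
[5] flags=1000 VS?F → skip
[6] flags=1000 CS?F → skip
[7] flags=1000 CC?T → r3=0xd1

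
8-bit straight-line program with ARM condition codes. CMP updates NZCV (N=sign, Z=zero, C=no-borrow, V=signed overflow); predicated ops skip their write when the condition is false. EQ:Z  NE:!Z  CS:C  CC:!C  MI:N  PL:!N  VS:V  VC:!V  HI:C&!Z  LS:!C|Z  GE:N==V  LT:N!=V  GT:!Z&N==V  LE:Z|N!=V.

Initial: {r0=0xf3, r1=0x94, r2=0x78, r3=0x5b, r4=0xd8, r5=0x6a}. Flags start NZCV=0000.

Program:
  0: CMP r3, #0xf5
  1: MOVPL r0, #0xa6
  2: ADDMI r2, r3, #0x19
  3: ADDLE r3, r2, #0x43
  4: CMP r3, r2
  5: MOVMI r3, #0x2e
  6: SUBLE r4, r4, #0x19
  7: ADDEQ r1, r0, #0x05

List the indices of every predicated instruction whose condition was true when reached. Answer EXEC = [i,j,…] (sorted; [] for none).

[0] flags=0000 → (cmp)
[1] flags=0000 PL?T → r0=0xa6
[2] flags=0000 MI?F → skip
[3] flags=0000 LE?F → skip
[4] flags=1000 → (cmp)
[5] flags=1000 MI?T → r3=0x2e
[6] flags=1000 LE?T → r4=0xbf
[7] flags=1000 EQ?F → skip

EXEC = [1,5,6]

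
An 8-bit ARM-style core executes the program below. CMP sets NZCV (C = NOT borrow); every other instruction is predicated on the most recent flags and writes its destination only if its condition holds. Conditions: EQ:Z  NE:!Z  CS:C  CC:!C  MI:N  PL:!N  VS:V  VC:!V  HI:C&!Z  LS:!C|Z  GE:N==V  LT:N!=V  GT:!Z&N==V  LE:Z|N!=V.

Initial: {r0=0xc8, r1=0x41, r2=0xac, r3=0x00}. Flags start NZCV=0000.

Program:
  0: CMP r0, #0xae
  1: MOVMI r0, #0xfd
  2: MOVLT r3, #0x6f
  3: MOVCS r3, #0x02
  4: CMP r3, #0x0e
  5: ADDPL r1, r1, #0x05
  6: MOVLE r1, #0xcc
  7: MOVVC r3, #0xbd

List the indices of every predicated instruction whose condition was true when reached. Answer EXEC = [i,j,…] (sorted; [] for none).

0: ✓ CMP  NZCV=0010
1: · MOVMI
2: · MOVLT
3: ✓ MOVCS  r3←0x02
4: ✓ CMP  NZCV=1000
5: · ADDPL
6: ✓ MOVLE  r1←0xcc
7: ✓ MOVVC  r3←0xbd

EXEC = [3,6,7]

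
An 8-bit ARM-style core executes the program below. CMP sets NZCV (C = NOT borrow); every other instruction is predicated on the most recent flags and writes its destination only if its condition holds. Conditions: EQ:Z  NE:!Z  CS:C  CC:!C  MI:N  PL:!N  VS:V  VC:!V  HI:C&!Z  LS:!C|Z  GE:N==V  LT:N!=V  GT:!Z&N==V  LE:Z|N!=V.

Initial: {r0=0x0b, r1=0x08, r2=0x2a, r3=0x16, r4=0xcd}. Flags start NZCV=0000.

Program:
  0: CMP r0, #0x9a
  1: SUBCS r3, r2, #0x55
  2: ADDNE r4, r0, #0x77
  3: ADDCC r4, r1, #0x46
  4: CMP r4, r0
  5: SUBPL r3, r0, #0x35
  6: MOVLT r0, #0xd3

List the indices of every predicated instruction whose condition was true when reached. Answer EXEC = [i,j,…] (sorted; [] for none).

EXEC = [2,3,5]

[0] flags=0000 → (cmp)
[1] flags=0000 CS?F → skip
[2] flags=0000 NE?T → r4=0x82
[3] flags=0000 CC?T → r4=0x4e
[4] flags=0010 → (cmp)
[5] flags=0010 PL?T → r3=0xd6
[6] flags=0010 LT?F → skip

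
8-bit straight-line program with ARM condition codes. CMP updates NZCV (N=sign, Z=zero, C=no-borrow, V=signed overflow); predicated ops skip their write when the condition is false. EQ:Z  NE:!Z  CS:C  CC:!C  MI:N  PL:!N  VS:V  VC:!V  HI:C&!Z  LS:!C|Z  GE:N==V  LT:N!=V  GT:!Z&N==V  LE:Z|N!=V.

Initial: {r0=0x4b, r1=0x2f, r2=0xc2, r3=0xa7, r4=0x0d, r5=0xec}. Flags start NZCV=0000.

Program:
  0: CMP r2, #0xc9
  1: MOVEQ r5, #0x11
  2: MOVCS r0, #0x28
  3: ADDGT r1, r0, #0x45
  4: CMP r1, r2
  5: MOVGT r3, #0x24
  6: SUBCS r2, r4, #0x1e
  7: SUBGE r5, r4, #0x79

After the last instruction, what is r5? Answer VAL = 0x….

VAL = 0x94

0: ✓ CMP  NZCV=1000
1: · MOVEQ
2: · MOVCS
3: · ADDGT
4: ✓ CMP  NZCV=0000
5: ✓ MOVGT  r3←0x24
6: · SUBCS
7: ✓ SUBGE  r5←0x94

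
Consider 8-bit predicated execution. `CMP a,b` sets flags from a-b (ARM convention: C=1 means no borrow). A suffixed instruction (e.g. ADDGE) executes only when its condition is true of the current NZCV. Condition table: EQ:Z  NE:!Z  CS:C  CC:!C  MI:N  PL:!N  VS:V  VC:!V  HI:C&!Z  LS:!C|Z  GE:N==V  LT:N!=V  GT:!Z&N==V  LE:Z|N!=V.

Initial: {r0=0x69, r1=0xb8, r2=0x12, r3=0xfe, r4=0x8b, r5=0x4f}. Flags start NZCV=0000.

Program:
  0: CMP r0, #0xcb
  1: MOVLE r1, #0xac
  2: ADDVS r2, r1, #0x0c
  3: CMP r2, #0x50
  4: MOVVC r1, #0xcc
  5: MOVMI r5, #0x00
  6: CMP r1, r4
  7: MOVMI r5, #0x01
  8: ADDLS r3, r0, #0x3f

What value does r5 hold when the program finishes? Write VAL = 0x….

0: ✓ CMP  NZCV=1001
1: · MOVLE
2: ✓ ADDVS  r2←0xc4
3: ✓ CMP  NZCV=0011
4: · MOVVC
5: · MOVMI
6: ✓ CMP  NZCV=0010
7: · MOVMI
8: · ADDLS

VAL = 0x4f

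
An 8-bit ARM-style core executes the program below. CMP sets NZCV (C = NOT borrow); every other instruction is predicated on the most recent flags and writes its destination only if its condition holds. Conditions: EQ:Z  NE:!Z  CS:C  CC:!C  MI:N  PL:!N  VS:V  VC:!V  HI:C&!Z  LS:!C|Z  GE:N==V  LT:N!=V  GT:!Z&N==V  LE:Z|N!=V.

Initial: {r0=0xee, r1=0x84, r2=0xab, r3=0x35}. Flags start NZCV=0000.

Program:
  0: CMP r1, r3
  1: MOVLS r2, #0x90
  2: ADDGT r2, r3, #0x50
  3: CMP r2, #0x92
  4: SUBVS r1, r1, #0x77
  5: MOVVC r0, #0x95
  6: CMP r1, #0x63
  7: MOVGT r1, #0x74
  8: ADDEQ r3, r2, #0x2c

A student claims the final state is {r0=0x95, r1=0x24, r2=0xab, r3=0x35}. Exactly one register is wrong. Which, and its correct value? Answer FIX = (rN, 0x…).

[0] flags=0011 → (cmp)
[1] flags=0011 LS?F → skip
[2] flags=0011 GT?F → skip
[3] flags=0010 → (cmp)
[4] flags=0010 VS?F → skip
[5] flags=0010 VC?T → r0=0x95
[6] flags=0011 → (cmp)
[7] flags=0011 GT?F → skip
[8] flags=0011 EQ?F → skip

FIX = (r1, 0x84)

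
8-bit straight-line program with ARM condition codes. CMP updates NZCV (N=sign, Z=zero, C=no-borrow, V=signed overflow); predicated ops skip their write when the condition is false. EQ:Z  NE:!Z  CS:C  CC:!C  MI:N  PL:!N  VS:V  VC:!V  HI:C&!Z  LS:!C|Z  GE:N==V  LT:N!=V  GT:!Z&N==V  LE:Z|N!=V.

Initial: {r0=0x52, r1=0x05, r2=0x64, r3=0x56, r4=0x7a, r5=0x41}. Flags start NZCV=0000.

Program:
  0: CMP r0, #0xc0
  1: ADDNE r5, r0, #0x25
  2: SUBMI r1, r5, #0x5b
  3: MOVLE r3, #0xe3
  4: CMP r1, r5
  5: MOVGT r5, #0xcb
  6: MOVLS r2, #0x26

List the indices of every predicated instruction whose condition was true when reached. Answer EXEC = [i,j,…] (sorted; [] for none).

EXEC = [1,2,6]

[0] flags=1001 → (cmp)
[1] flags=1001 NE?T → r5=0x77
[2] flags=1001 MI?T → r1=0x1c
[3] flags=1001 LE?F → skip
[4] flags=1000 → (cmp)
[5] flags=1000 GT?F → skip
[6] flags=1000 LS?T → r2=0x26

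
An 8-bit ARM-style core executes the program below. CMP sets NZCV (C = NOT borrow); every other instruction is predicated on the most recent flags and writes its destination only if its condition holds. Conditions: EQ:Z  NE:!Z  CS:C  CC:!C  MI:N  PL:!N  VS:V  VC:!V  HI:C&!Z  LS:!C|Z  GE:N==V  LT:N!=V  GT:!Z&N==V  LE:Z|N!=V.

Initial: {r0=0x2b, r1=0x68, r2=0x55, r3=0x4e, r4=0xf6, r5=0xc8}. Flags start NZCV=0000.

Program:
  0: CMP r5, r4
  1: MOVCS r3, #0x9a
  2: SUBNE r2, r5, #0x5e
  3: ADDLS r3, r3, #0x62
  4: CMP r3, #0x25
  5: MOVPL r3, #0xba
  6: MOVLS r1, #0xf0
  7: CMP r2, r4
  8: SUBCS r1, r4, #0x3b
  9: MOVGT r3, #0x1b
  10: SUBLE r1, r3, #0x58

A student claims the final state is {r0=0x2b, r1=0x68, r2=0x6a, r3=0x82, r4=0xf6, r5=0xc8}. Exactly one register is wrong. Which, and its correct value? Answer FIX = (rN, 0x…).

FIX = (r3, 0x1b)

0: ✓ CMP  NZCV=1000
1: · MOVCS
2: ✓ SUBNE  r2←0x6a
3: ✓ ADDLS  r3←0xb0
4: ✓ CMP  NZCV=1010
5: · MOVPL
6: · MOVLS
7: ✓ CMP  NZCV=0000
8: · SUBCS
9: ✓ MOVGT  r3←0x1b
10: · SUBLE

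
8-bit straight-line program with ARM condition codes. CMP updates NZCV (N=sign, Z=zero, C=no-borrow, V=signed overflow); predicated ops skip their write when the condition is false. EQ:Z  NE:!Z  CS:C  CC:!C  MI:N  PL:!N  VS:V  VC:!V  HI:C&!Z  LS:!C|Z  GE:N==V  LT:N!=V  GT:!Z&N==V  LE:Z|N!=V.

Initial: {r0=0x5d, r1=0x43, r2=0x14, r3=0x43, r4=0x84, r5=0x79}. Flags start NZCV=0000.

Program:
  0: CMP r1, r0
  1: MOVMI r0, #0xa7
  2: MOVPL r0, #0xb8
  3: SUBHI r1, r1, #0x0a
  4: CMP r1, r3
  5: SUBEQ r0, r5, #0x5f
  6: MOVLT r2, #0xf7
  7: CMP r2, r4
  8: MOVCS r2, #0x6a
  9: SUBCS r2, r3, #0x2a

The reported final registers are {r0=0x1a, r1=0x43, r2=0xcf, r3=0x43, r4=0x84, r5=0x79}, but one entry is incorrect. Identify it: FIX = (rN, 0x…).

[0] flags=1000 → (cmp)
[1] flags=1000 MI?T → r0=0xa7
[2] flags=1000 PL?F → skip
[3] flags=1000 HI?F → skip
[4] flags=0110 → (cmp)
[5] flags=0110 EQ?T → r0=0x1a
[6] flags=0110 LT?F → skip
[7] flags=1001 → (cmp)
[8] flags=1001 CS?F → skip
[9] flags=1001 CS?F → skip

FIX = (r2, 0x14)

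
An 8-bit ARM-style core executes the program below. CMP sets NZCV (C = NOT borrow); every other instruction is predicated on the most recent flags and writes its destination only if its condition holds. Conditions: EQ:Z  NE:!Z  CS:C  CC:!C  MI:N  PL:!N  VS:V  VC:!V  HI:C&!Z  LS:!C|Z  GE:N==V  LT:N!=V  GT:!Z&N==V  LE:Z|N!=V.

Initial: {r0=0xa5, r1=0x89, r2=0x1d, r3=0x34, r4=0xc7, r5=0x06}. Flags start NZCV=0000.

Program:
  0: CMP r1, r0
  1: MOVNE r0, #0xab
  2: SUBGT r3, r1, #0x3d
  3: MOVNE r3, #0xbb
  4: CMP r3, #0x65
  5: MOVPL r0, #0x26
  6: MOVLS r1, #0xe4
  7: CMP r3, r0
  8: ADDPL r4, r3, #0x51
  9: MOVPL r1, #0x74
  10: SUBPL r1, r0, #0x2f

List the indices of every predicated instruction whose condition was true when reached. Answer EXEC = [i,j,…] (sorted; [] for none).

EXEC = [1,3,5]

[0] flags=1000 → (cmp)
[1] flags=1000 NE?T → r0=0xab
[2] flags=1000 GT?F → skip
[3] flags=1000 NE?T → r3=0xbb
[4] flags=0011 → (cmp)
[5] flags=0011 PL?T → r0=0x26
[6] flags=0011 LS?F → skip
[7] flags=1010 → (cmp)
[8] flags=1010 PL?F → skip
[9] flags=1010 PL?F → skip
[10] flags=1010 PL?F → skip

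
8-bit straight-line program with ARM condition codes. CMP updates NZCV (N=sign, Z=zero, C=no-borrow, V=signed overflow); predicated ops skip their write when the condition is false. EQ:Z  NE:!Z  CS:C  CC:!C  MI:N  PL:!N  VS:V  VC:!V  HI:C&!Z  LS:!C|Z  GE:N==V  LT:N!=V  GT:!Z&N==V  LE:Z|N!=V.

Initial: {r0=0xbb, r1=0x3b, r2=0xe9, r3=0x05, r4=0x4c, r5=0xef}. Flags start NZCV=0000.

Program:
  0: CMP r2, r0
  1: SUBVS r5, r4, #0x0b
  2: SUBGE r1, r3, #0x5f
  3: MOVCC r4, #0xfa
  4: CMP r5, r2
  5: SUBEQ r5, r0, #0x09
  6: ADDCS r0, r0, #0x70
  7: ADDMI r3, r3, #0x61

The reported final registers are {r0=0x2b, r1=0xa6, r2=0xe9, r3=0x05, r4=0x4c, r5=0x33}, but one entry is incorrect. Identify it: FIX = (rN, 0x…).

0: ✓ CMP  NZCV=0010
1: · SUBVS
2: ✓ SUBGE  r1←0xa6
3: · MOVCC
4: ✓ CMP  NZCV=0010
5: · SUBEQ
6: ✓ ADDCS  r0←0x2b
7: · ADDMI

FIX = (r5, 0xef)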